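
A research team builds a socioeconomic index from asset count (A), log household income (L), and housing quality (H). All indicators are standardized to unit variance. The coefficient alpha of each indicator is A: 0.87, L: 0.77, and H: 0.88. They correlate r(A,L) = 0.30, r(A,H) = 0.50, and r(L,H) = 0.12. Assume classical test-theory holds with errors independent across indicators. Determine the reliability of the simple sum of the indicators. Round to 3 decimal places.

0.901

Var(A+L+H) = 3 + 2·[0.30 + 0.50 + 0.12] = 3 + 1.84 = 4.84.
Under uncorrelated errors the observed covariances equal the true-score covariances, so only the own-variance terms attenuate.
True-score variance = [0.87 + 0.77 + 0.88] + 1.84 = 2.52 + 1.84 = 4.36.
Reliability = 4.36 / 4.84 = 0.901.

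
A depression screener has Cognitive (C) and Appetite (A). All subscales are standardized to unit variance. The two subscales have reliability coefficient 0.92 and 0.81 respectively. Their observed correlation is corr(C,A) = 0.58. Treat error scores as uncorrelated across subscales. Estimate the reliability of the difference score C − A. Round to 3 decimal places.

0.679

Var(C−A) = 1 + 1 − 2·0.58 = 2 − 1.16 = 0.84.
Because errors are independent across components, Cov(Tᵢ,Tⱼ) = Cov(Xᵢ,Xⱼ); the off-diagonal part of the true-score variance is the same as above.
True-score variance = [0.92 + 0.81] − 1.16 = 1.73 − 1.16 = 0.57.
Reliability = 0.57 / 0.84 = 0.679.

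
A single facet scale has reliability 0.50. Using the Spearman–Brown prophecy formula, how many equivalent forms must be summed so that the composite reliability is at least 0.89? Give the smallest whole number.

9

k ≥ ρ*(1−ρ₁)/(ρ₁(1−ρ*)) = 0.89·0.50 / (0.50·0.11) = 8.091.
Smallest integer k = 9.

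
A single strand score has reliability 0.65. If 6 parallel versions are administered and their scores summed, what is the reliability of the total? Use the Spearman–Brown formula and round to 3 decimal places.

ρ_k = kρ / (1 + (k−1)ρ) = 6·0.65 / (1 + 5·0.65) = 3.900 / 4.250 = 0.918.

0.918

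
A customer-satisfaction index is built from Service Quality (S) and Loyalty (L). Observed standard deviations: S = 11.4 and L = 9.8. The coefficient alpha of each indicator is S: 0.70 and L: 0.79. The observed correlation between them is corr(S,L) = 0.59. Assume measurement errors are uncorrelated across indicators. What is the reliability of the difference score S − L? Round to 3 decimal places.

0.372

Var(S−L) = 11.4² + 9.8² − 2·11.4·9.8·0.59 = 226 − 131.83 = 94.1704.
With uncorrelated errors the cross-covariances are all true-score covariance, so they carry over unchanged; only the diagonal terms shrink to ρᵢσᵢ².
True-score variance = [11.4²·0.70 + 9.8²·0.79] − 131.83 = 166.844 − 131.83 = 35.014.
Reliability = 35.014 / 94.1704 = 0.372.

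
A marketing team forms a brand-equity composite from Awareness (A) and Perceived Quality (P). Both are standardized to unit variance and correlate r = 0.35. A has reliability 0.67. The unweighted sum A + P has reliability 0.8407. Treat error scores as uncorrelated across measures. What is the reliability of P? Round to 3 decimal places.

0.900

Var(A+P) = 2 + 2·0.35 = 2.700.
True-score variance = ρ_A + ρ_P + 2·0.35, so 0.8407 = (0.67 + ρ_P + 0.70) / 2.700.
ρ_P = 0.8407·2.700 − 0.67 − 0.70 = 0.900.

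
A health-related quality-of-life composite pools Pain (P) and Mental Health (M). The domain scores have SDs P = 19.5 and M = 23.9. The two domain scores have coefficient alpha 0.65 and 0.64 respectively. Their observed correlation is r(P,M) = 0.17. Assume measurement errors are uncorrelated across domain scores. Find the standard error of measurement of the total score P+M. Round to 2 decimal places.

18.40

Var(total) = 951.46 + 158.457 = 1109.92.
True-score variance = 612.737 + 158.457 = 771.194, so reliability = 0.6948.
Error variance = 1109.92 − 771.194 = 338.723; SEM = √338.723 = 18.40.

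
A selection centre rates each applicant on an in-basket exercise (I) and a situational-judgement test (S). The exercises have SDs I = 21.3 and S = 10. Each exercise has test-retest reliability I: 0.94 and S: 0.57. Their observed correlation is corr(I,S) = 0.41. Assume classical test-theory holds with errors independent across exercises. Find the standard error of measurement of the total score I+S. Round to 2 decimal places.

Var(total) = 553.69 + 174.66 = 728.35.
True-score variance = 483.469 + 174.66 = 658.129, so reliability = 0.9036.
Error variance = 728.35 − 658.129 = 70.2214; SEM = √70.2214 = 8.38.

8.38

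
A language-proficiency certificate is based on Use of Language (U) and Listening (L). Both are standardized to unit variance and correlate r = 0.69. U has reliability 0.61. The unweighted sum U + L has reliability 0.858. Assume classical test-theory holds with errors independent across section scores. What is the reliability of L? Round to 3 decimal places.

Var(U+L) = 2 + 2·0.69 = 3.380.
True-score variance = ρ_U + ρ_L + 2·0.69, so 0.858 = (0.61 + ρ_L + 1.38) / 3.380.
ρ_L = 0.858·3.380 − 0.61 − 1.38 = 0.910.

0.910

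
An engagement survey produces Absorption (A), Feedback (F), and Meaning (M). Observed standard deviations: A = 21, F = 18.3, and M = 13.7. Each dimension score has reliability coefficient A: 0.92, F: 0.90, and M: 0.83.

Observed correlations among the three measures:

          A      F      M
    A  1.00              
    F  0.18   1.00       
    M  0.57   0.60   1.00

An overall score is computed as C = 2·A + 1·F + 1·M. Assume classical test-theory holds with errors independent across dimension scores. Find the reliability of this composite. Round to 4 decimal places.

0.9413

Var(C) = 2²·21² + 18.3² + 13.7² + 2·[2·21·18.3·0.18 + 2·21·13.7·0.57 + 18.3·13.7·0.60] = 2286.58 + 1233.5 = 3520.08.
Under uncorrelated errors the observed covariances equal the true-score covariances, so only the own-variance terms attenuate.
True-score variance = [2²·21²·0.92 + 18.3²·0.90 + 13.7²·0.83] + 1233.5 = 2080.06 + 1233.5 = 3313.57.
Reliability = 3313.57 / 3520.08 = 0.9413.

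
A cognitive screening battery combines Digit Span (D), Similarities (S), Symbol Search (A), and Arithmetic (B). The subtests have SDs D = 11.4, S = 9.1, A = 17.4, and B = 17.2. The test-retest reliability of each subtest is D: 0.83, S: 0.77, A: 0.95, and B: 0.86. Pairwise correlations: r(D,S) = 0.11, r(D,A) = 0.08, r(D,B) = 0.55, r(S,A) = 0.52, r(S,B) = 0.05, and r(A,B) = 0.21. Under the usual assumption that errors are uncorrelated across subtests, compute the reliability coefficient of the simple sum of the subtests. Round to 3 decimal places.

0.930

Var(D+S+A+B) = 11.4² + 9.1² + 17.4² + 17.2² + 2·[11.4·9.1·0.11 + 11.4·17.4·0.08 + 11.4·17.2·0.55 + 9.1·17.4·0.52 + 9.1·17.2·0.05 + 17.4·17.2·0.21] = 811.37 + 576.272 = 1387.64.
With uncorrelated errors the cross-covariances are all true-score covariance, so they carry over unchanged; only the diagonal terms shrink to ρᵢσᵢ².
True-score variance = [11.4²·0.83 + 9.1²·0.77 + 17.4²·0.95 + 17.2²·0.86] + 576.272 = 713.675 + 576.272 = 1289.95.
Reliability = 1289.95 / 1387.64 = 0.930.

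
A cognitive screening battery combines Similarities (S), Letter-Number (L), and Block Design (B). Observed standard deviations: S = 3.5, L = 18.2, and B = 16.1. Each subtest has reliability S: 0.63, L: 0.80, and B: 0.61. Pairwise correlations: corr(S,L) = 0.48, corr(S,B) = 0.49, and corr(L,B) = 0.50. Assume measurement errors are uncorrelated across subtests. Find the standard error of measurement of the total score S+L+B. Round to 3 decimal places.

Var(total) = 602.7 + 409.395 = 1012.1.
True-score variance = 430.828 + 409.395 = 840.223, so reliability = 0.8302.
Error variance = 1012.1 − 840.223 = 171.872; SEM = √171.872 = 13.110.

13.110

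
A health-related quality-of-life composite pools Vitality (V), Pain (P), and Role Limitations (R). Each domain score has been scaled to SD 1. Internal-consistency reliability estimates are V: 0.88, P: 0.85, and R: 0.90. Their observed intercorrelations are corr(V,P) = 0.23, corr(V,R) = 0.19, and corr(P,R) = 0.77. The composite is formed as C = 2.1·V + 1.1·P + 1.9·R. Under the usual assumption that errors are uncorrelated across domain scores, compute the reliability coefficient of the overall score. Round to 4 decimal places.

Var(C) = 2.1² + 1.1² + 1.9² + 2·[2.31·0.23 + 3.99·0.19 + 2.09·0.77] = 9.23 + 5.7974 = 15.0274.
Because errors are independent across components, Cov(Tᵢ,Tⱼ) = Cov(Xᵢ,Xⱼ); the off-diagonal part of the true-score variance is the same as above.
True-score variance = [2.1²·0.88 + 1.1²·0.85 + 1.9²·0.90] + 5.7974 = 8.1583 + 5.7974 = 13.9557.
Reliability = 13.9557 / 15.0274 = 0.9287.

0.9287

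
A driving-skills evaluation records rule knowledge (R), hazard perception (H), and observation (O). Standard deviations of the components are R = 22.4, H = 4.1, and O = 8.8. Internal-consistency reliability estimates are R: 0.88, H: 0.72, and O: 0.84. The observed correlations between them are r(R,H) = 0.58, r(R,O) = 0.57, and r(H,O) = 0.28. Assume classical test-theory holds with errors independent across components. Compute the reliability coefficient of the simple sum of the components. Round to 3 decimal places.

0.918

Var(R+H+O) = 22.4² + 4.1² + 8.8² + 2·[22.4·4.1·0.58 + 22.4·8.8·0.57 + 4.1·8.8·0.28] = 596.01 + 351.456 = 947.466.
With uncorrelated errors the cross-covariances are all true-score covariance, so they carry over unchanged; only the diagonal terms shrink to ρᵢσᵢ².
True-score variance = [22.4²·0.88 + 4.1²·0.72 + 8.8²·0.84] + 351.456 = 518.702 + 351.456 = 870.158.
Reliability = 870.158 / 947.466 = 0.918.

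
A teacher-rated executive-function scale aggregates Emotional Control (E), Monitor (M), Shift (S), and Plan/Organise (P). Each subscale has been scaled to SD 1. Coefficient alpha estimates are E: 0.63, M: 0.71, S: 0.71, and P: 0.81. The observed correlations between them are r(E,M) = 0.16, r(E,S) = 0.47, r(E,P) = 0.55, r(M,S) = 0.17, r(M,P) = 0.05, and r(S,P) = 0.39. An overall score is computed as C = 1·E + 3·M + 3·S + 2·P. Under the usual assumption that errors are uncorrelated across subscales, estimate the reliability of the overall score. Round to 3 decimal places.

0.830

Var(C) = 1 + 3² + 3² + 2² + 2·[3·0.16 + 3·0.47 + 2·0.55 + 9·0.17 + 6·0.05 + 6·0.39] = 23 + 14.32 = 37.32.
Because errors are independent across components, Cov(Tᵢ,Tⱼ) = Cov(Xᵢ,Xⱼ); the off-diagonal part of the true-score variance is the same as above.
True-score variance = [0.63 + 3²·0.71 + 3²·0.71 + 2²·0.81] + 14.32 = 16.65 + 14.32 = 30.97.
Reliability = 30.97 / 37.32 = 0.830.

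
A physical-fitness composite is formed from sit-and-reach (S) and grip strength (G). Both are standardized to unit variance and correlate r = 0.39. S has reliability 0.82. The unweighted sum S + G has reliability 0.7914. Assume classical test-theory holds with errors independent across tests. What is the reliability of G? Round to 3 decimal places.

0.600

Var(S+G) = 2 + 2·0.39 = 2.780.
True-score variance = ρ_S + ρ_G + 2·0.39, so 0.7914 = (0.82 + ρ_G + 0.78) / 2.780.
ρ_G = 0.7914·2.780 − 0.82 − 0.78 = 0.600.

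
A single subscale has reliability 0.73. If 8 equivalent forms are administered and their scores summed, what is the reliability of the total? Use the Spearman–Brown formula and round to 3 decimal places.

ρ_k = kρ / (1 + (k−1)ρ) = 8·0.73 / (1 + 7·0.73) = 5.840 / 6.110 = 0.956.

0.956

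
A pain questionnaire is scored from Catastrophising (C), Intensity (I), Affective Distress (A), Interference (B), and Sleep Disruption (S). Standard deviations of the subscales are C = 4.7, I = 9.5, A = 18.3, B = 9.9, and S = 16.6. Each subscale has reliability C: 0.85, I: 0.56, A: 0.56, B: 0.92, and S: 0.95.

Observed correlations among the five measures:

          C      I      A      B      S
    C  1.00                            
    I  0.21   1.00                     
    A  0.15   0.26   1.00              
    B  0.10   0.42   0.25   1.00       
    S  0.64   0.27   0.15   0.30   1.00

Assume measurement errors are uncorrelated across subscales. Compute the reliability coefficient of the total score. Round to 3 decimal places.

0.860

Var(C+I+A+B+S) = 4.7² + 9.5² + 18.3² + 9.9² + 16.6² + 2·[4.7·9.5·0.21 + 4.7·18.3·0.15 + 4.7·9.9·0.10 + 4.7·16.6·0.64 + 9.5·18.3·0.26 + 9.5·9.9·0.42 + 9.5·16.6·0.27 + 18.3·9.9·0.25 + 18.3·16.6·0.15 + 9.9·16.6·0.30] = 820.8 + 688.613 = 1509.41.
With uncorrelated errors the cross-covariances are all true-score covariance, so they carry over unchanged; only the diagonal terms shrink to ρᵢσᵢ².
True-score variance = [4.7²·0.85 + 9.5²·0.56 + 18.3²·0.56 + 9.9²·0.92 + 16.6²·0.95] + 688.613 = 608.806 + 688.613 = 1297.42.
Reliability = 1297.42 / 1509.41 = 0.860.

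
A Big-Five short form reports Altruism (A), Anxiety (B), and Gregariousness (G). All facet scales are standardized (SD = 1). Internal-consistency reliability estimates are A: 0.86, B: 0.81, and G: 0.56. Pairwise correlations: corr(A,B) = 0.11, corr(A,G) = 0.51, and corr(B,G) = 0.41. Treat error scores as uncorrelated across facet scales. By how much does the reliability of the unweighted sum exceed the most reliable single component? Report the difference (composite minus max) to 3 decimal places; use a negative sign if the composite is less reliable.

-0.012

Var(sum) = 3 + 2.06 = 5.06; true-score variance = 2.23 + 2.06 = 4.29; composite reliability = 0.8478.
Max component reliability = 0.8600.
Difference = 0.8478 − 0.8600 = -0.012.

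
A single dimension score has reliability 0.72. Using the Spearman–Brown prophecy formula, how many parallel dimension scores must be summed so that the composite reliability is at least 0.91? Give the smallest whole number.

k ≥ ρ*(1−ρ₁)/(ρ₁(1−ρ*)) = 0.91·0.28 / (0.72·0.09) = 3.932.
Smallest integer k = 4.

4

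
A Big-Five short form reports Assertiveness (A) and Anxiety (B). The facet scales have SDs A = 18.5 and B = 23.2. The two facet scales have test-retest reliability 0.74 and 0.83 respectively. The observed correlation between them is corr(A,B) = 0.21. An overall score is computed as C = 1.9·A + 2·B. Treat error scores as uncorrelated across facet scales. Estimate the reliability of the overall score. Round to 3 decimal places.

Var(C) = 1.9²·18.5² + 2²·23.2² + 2·[3.8·18.5·23.2·0.21] = 3388.48 + 685.003 = 4073.49.
Under uncorrelated errors the observed covariances equal the true-score covariances, so only the own-variance terms attenuate.
True-score variance = [1.9²·18.5²·0.74 + 2²·23.2²·0.83] + 685.003 = 2701.24 + 685.003 = 3386.25.
Reliability = 3386.25 / 4073.49 = 0.831.

0.831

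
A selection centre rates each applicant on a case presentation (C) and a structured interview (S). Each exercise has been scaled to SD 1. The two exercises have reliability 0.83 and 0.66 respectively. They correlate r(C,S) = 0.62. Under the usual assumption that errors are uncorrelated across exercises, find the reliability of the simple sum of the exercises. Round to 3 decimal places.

0.843

Var(C+S) = 2 + 2·[0.62] = 2 + 1.24 = 3.24.
With uncorrelated errors the cross-covariances are all true-score covariance, so they carry over unchanged; only the diagonal terms shrink to ρᵢσᵢ².
True-score variance = [0.83 + 0.66] + 1.24 = 1.49 + 1.24 = 2.73.
Reliability = 2.73 / 3.24 = 0.843.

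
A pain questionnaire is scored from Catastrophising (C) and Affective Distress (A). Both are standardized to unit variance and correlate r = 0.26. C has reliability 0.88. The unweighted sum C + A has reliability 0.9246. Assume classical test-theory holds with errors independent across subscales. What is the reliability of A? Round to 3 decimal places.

Var(C+A) = 2 + 2·0.26 = 2.520.
True-score variance = ρ_C + ρ_A + 2·0.26, so 0.9246 = (0.88 + ρ_A + 0.52) / 2.520.
ρ_A = 0.9246·2.520 − 0.88 − 0.52 = 0.930.

0.930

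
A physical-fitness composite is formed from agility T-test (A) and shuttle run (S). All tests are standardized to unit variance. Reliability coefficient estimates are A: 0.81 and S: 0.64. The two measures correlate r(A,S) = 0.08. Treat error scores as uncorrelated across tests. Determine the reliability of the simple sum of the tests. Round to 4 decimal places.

Var(A+S) = 2 + 2·[0.08] = 2 + 0.16 = 2.16.
Because errors are independent across components, Cov(Tᵢ,Tⱼ) = Cov(Xᵢ,Xⱼ); the off-diagonal part of the true-score variance is the same as above.
True-score variance = [0.81 + 0.64] + 0.16 = 1.45 + 0.16 = 1.61.
Reliability = 1.61 / 2.16 = 0.7454.

0.7454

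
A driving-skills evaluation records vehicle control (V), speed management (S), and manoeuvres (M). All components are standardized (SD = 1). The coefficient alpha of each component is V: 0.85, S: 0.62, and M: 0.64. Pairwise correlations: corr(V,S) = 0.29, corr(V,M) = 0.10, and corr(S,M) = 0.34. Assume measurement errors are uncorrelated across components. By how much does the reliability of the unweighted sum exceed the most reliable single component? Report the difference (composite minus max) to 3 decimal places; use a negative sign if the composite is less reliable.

-0.050

Var(sum) = 3 + 1.46 = 4.46; true-score variance = 2.11 + 1.46 = 3.57; composite reliability = 0.8004.
Max component reliability = 0.8500.
Difference = 0.8004 − 0.8500 = -0.050.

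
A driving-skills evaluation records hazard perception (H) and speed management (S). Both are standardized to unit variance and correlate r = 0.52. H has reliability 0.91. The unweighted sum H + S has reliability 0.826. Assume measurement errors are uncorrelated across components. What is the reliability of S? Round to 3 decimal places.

Var(H+S) = 2 + 2·0.52 = 3.040.
True-score variance = ρ_H + ρ_S + 2·0.52, so 0.826 = (0.91 + ρ_S + 1.04) / 3.040.
ρ_S = 0.826·3.040 − 0.91 − 1.04 = 0.561.

0.561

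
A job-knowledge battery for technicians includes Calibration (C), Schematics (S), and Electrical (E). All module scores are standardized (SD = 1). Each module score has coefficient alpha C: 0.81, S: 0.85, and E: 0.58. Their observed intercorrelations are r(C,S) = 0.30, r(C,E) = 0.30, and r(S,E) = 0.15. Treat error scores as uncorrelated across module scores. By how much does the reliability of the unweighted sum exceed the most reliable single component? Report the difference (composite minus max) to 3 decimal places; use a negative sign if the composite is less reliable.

-0.019

Var(sum) = 3 + 1.5 = 4.5; true-score variance = 2.24 + 1.5 = 3.74; composite reliability = 0.8311.
Max component reliability = 0.8500.
Difference = 0.8311 − 0.8500 = -0.019.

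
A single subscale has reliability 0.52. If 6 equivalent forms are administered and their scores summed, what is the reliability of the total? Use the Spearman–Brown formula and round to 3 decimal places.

ρ_k = kρ / (1 + (k−1)ρ) = 6·0.52 / (1 + 5·0.52) = 3.120 / 3.600 = 0.867.

0.867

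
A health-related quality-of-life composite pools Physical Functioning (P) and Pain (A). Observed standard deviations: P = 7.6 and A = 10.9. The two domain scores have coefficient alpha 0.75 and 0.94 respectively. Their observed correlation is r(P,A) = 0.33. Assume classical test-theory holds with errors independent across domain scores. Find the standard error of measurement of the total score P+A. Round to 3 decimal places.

Var(total) = 176.57 + 54.6744 = 231.244.
True-score variance = 155.001 + 54.6744 = 209.676, so reliability = 0.9067.
Error variance = 231.244 − 209.676 = 21.5686; SEM = √21.5686 = 4.644.

4.644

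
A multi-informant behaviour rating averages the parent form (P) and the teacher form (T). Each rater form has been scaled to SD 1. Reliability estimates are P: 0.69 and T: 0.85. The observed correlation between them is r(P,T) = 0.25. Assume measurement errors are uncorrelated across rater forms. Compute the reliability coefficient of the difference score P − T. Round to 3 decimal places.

Var(P−T) = 1 + 1 − 2·0.25 = 2 − 0.5 = 1.5.
Under uncorrelated errors the observed covariances equal the true-score covariances, so only the own-variance terms attenuate.
True-score variance = [0.69 + 0.85] − 0.5 = 1.54 − 0.5 = 1.04.
Reliability = 1.04 / 1.5 = 0.693.

0.693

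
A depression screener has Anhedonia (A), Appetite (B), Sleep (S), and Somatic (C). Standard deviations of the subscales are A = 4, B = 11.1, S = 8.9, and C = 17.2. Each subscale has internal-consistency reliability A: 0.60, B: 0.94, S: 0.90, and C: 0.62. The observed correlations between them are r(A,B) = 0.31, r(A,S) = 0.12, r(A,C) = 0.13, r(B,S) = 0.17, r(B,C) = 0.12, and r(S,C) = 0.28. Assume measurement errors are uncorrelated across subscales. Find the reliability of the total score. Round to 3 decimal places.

0.817

Var(A+B+S+C) = 4² + 11.1² + 8.9² + 17.2² + 2·[4·11.1·0.31 + 4·8.9·0.12 + 4·17.2·0.13 + 11.1·8.9·0.17 + 11.1·17.2·0.12 + 8.9·17.2·0.28] = 514.26 + 219.094 = 733.354.
With uncorrelated errors the cross-covariances are all true-score covariance, so they carry over unchanged; only the diagonal terms shrink to ρᵢσᵢ².
True-score variance = [4²·0.60 + 11.1²·0.94 + 8.9²·0.90 + 17.2²·0.62] + 219.094 = 380.127 + 219.094 = 599.221.
Reliability = 599.221 / 733.354 = 0.817.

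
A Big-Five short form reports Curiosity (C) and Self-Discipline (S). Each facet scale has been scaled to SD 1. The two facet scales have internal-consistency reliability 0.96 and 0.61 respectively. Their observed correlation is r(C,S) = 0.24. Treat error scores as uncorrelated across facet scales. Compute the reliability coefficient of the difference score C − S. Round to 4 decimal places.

0.7171

Var(C−S) = 1 + 1 − 2·0.24 = 2 − 0.48 = 1.52.
Because errors are independent across components, Cov(Tᵢ,Tⱼ) = Cov(Xᵢ,Xⱼ); the off-diagonal part of the true-score variance is the same as above.
True-score variance = [0.96 + 0.61] − 0.48 = 1.57 − 0.48 = 1.09.
Reliability = 1.09 / 1.52 = 0.7171.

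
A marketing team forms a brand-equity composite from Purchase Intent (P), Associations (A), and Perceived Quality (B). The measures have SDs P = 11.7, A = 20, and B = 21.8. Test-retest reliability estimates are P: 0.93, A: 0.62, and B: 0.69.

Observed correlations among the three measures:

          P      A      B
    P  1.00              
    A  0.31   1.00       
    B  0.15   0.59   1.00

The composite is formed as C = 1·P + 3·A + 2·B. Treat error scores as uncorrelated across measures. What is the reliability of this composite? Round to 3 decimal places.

0.789

Var(C) = 11.7² + 3²·20² + 2²·21.8² + 2·[3·11.7·20·0.31 + 2·11.7·21.8·0.15 + 6·20·21.8·0.59] = 5637.85 + 3675.16 = 9313.01.
With uncorrelated errors the cross-covariances are all true-score covariance, so they carry over unchanged; only the diagonal terms shrink to ρᵢσᵢ².
True-score variance = [11.7²·0.93 + 3²·20²·0.62 + 2²·21.8²·0.69] + 3675.16 = 3670.97 + 3675.16 = 7346.13.
Reliability = 7346.13 / 9313.01 = 0.789.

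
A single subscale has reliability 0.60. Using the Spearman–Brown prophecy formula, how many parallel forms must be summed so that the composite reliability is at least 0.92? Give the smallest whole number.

k ≥ ρ*(1−ρ₁)/(ρ₁(1−ρ*)) = 0.92·0.40 / (0.60·0.08) = 7.667.
Smallest integer k = 8.

8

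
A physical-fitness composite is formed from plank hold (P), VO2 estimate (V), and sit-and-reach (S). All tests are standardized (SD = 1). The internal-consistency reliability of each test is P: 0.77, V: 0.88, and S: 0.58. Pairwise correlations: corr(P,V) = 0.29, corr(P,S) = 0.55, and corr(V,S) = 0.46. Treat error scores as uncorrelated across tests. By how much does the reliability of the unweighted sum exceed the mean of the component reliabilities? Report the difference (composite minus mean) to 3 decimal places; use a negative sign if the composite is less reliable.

Var(sum) = 3 + 2.6 = 5.6; true-score variance = 2.23 + 2.6 = 4.83; composite reliability = 0.8625.
Mean component reliability = 0.7433.
Difference = 0.8625 − 0.7433 = 0.119.

0.119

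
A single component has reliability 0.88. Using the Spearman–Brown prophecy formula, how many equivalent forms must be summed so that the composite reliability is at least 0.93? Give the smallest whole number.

k ≥ ρ*(1−ρ₁)/(ρ₁(1−ρ*)) = 0.93·0.12 / (0.88·0.07) = 1.812.
Smallest integer k = 2.

2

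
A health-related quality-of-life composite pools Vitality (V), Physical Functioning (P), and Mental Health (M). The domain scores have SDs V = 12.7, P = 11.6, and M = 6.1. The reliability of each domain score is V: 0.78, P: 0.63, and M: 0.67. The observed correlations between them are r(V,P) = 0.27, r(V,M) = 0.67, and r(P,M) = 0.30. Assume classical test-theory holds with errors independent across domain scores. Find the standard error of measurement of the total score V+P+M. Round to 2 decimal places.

Var(total) = 333.06 + 225.819 = 558.879.
True-score variance = 235.51 + 225.819 = 461.328, so reliability = 0.8255.
Error variance = 558.879 − 461.328 = 97.5503; SEM = √97.5503 = 9.88.

9.88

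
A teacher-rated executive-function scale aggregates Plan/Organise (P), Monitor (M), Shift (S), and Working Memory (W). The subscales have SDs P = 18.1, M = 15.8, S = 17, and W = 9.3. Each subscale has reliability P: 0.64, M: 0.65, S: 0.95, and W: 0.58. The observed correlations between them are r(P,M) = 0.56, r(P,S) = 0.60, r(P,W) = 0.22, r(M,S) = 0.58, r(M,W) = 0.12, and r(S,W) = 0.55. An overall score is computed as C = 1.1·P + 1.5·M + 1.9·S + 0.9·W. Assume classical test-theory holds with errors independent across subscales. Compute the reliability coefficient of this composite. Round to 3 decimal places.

Var(C) = 1.1²·18.1² + 1.5²·15.8² + 1.9²·17² + 0.9²·9.3² + 2·[1.65·18.1·15.8·0.56 + 2.09·18.1·17·0.60 + 0.99·18.1·9.3·0.22 + 2.85·15.8·17·0.58 + 1.35·15.8·9.3·0.12 + 1.71·17·9.3·0.55] = 2071.45 + 2606.51 = 4677.96.
Because errors are independent across components, Cov(Tᵢ,Tⱼ) = Cov(Xᵢ,Xⱼ); the off-diagonal part of the true-score variance is the same as above.
True-score variance = [1.1²·18.1²·0.64 + 1.5²·15.8²·0.65 + 1.9²·17²·0.95 + 0.9²·9.3²·0.58] + 2606.51 = 1650.56 + 2606.51 = 4257.07.
Reliability = 4257.07 / 4677.96 = 0.910.

0.910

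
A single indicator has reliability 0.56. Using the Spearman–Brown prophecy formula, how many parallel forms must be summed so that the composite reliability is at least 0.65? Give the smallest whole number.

k ≥ ρ*(1−ρ₁)/(ρ₁(1−ρ*)) = 0.65·0.44 / (0.56·0.35) = 1.459.
Smallest integer k = 2.

2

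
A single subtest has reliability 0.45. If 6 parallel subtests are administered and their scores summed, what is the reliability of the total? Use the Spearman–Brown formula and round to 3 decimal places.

0.831

ρ_k = kρ / (1 + (k−1)ρ) = 6·0.45 / (1 + 5·0.45) = 2.700 / 3.250 = 0.831.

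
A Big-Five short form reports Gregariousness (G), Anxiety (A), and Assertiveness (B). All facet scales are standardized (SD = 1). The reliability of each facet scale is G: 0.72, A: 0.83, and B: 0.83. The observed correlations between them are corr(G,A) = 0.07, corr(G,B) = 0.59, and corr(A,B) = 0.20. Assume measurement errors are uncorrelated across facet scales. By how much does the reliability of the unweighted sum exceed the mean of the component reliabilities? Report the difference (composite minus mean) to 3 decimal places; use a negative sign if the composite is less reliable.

Var(sum) = 3 + 1.72 = 4.72; true-score variance = 2.38 + 1.72 = 4.1; composite reliability = 0.8686.
Mean component reliability = 0.7933.
Difference = 0.8686 − 0.7933 = 0.075.

0.075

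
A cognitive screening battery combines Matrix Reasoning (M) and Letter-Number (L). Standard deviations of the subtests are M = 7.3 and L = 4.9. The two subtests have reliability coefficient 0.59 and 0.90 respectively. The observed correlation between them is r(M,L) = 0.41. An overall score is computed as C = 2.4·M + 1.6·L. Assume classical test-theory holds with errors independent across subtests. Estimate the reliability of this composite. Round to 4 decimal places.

0.7256

Var(C) = 2.4²·7.3² + 1.6²·4.9² + 2·[3.84·7.3·4.9·0.41] = 368.416 + 112.633 = 481.049.
Under uncorrelated errors the observed covariances equal the true-score covariances, so only the own-variance terms attenuate.
True-score variance = [2.4²·7.3²·0.59 + 1.6²·4.9²·0.90] + 112.633 = 236.42 + 112.633 = 349.052.
Reliability = 349.052 / 481.049 = 0.7256.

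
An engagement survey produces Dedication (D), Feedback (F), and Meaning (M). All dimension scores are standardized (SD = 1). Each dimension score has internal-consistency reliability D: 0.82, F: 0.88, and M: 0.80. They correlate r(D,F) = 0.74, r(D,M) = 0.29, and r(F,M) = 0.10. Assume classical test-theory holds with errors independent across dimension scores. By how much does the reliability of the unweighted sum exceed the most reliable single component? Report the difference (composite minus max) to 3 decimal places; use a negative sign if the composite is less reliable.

Var(sum) = 3 + 2.26 = 5.26; true-score variance = 2.5 + 2.26 = 4.76; composite reliability = 0.9049.
Max component reliability = 0.8800.
Difference = 0.9049 − 0.8800 = 0.025.

0.025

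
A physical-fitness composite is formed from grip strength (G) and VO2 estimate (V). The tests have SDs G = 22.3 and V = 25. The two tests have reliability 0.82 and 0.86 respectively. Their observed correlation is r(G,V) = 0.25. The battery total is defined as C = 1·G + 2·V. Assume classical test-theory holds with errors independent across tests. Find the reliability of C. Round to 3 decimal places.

Var(C) = 22.3² + 2²·25² + 2·[2·22.3·25·0.25] = 2997.29 + 557.5 = 3554.79.
Because errors are independent across components, Cov(Tᵢ,Tⱼ) = Cov(Xᵢ,Xⱼ); the off-diagonal part of the true-score variance is the same as above.
True-score variance = [22.3²·0.82 + 2²·25²·0.86] + 557.5 = 2557.78 + 557.5 = 3115.28.
Reliability = 3115.28 / 3554.79 = 0.876.

0.876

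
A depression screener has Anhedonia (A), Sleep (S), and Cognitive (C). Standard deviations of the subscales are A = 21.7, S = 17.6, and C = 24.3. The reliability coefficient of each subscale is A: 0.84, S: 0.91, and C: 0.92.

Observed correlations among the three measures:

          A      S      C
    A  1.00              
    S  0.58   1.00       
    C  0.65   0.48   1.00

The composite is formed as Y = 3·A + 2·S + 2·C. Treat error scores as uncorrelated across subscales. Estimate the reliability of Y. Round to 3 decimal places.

0.940

Var(Y) = 3²·21.7² + 2²·17.6² + 2²·24.3² + 2·[6·21.7·17.6·0.58 + 6·21.7·24.3·0.65 + 4·17.6·24.3·0.48] = 7839.01 + 8413.47 = 16252.5.
Because errors are independent across components, Cov(Tᵢ,Tⱼ) = Cov(Xᵢ,Xⱼ); the off-diagonal part of the true-score variance is the same as above.
True-score variance = [3²·21.7²·0.84 + 2²·17.6²·0.91 + 2²·24.3²·0.92] + 8413.47 = 6860.46 + 8413.47 = 15273.9.
Reliability = 15273.9 / 16252.5 = 0.940.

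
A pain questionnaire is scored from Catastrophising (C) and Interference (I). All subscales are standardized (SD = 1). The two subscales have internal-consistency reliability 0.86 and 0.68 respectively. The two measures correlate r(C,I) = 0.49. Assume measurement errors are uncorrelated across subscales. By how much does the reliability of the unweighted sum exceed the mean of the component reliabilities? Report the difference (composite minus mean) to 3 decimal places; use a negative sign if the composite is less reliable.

Var(sum) = 2 + 0.98 = 2.98; true-score variance = 1.54 + 0.98 = 2.52; composite reliability = 0.8456.
Mean component reliability = 0.7700.
Difference = 0.8456 − 0.7700 = 0.076.

0.076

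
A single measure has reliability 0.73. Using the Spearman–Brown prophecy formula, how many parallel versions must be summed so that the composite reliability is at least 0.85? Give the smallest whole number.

k ≥ ρ*(1−ρ₁)/(ρ₁(1−ρ*)) = 0.85·0.27 / (0.73·0.15) = 2.096.
Smallest integer k = 3.

3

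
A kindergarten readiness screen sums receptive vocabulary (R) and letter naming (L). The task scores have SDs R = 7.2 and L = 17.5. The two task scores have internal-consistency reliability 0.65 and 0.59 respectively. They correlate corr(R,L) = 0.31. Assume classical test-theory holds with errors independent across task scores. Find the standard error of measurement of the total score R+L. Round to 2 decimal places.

11.99

Var(total) = 358.09 + 78.12 = 436.21.
True-score variance = 214.383 + 78.12 = 292.504, so reliability = 0.6706.
Error variance = 436.21 − 292.504 = 143.707; SEM = √143.707 = 11.99.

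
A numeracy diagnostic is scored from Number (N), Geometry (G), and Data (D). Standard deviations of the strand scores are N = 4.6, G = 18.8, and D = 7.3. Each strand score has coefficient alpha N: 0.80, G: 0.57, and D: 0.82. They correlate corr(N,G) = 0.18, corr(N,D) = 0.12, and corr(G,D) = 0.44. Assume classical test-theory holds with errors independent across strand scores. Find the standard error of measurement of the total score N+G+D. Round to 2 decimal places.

12.88

Var(total) = 427.89 + 159.963 = 587.853.
True-score variance = 262.087 + 159.963 = 422.05, so reliability = 0.7180.
Error variance = 587.853 − 422.05 = 165.803; SEM = √165.803 = 12.88.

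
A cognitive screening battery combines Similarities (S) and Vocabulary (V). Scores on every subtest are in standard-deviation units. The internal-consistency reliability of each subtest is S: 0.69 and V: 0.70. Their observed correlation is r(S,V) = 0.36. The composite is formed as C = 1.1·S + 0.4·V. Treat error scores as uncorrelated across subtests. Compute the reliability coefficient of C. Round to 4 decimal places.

0.7492

Var(C) = 1.1² + 0.4² + 2·[0.44·0.36] = 1.37 + 0.3168 = 1.6868.
With uncorrelated errors the cross-covariances are all true-score covariance, so they carry over unchanged; only the diagonal terms shrink to ρᵢσᵢ².
True-score variance = [1.1²·0.69 + 0.4²·0.70] + 0.3168 = 0.9469 + 0.3168 = 1.2637.
Reliability = 1.2637 / 1.6868 = 0.7492.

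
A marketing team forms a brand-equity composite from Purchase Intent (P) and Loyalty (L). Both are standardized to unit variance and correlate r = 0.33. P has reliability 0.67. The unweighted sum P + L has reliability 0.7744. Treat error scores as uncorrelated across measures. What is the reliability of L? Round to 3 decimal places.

Var(P+L) = 2 + 2·0.33 = 2.660.
True-score variance = ρ_P + ρ_L + 2·0.33, so 0.7744 = (0.67 + ρ_L + 0.66) / 2.660.
ρ_L = 0.7744·2.660 − 0.67 − 0.66 = 0.730.

0.730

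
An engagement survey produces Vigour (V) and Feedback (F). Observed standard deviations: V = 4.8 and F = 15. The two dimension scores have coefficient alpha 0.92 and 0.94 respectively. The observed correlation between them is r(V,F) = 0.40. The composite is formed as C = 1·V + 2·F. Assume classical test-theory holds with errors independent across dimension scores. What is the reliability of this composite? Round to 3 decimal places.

0.946

Var(C) = 4.8² + 2²·15² + 2·[2·4.8·15·0.40] = 923.04 + 115.2 = 1038.24.
With uncorrelated errors the cross-covariances are all true-score covariance, so they carry over unchanged; only the diagonal terms shrink to ρᵢσᵢ².
True-score variance = [4.8²·0.92 + 2²·15²·0.94] + 115.2 = 867.197 + 115.2 = 982.397.
Reliability = 982.397 / 1038.24 = 0.946.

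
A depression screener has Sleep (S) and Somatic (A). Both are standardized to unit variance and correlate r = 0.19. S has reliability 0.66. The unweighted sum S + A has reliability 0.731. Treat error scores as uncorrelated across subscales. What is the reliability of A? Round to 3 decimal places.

Var(S+A) = 2 + 2·0.19 = 2.380.
True-score variance = ρ_S + ρ_A + 2·0.19, so 0.731 = (0.66 + ρ_A + 0.38) / 2.380.
ρ_A = 0.731·2.380 − 0.66 − 0.38 = 0.700.

0.700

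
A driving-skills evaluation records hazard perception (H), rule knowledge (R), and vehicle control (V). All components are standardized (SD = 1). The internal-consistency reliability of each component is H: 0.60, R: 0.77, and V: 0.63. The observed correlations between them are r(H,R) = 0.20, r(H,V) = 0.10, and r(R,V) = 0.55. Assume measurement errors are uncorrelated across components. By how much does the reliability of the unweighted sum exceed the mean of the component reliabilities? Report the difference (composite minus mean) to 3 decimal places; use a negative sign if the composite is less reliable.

0.121

Var(sum) = 3 + 1.7 = 4.7; true-score variance = 2 + 1.7 = 3.7; composite reliability = 0.7872.
Mean component reliability = 0.6667.
Difference = 0.7872 − 0.6667 = 0.121.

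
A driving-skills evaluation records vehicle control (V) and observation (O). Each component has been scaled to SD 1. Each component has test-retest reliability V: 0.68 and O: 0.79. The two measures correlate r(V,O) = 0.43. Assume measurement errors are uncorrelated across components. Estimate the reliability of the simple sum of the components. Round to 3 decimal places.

Var(V+O) = 2 + 2·[0.43] = 2 + 0.86 = 2.86.
Under uncorrelated errors the observed covariances equal the true-score covariances, so only the own-variance terms attenuate.
True-score variance = [0.68 + 0.79] + 0.86 = 1.47 + 0.86 = 2.33.
Reliability = 2.33 / 2.86 = 0.815.

0.815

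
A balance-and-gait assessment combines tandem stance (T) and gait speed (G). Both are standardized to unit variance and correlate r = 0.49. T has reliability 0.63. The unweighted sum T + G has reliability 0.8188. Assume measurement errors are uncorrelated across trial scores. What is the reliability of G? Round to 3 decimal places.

0.830

Var(T+G) = 2 + 2·0.49 = 2.980.
True-score variance = ρ_T + ρ_G + 2·0.49, so 0.8188 = (0.63 + ρ_G + 0.98) / 2.980.
ρ_G = 0.8188·2.980 − 0.63 − 0.98 = 0.830.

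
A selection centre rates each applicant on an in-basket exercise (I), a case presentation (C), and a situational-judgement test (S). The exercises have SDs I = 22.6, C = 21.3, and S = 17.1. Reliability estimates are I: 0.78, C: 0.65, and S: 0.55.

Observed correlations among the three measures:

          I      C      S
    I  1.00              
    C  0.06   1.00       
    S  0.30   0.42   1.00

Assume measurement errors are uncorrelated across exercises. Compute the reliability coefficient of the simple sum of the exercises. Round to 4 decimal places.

Var(I+C+S) = 22.6² + 21.3² + 17.1² + 2·[22.6·21.3·0.06 + 22.6·17.1·0.30 + 21.3·17.1·0.42] = 1256.86 + 595.595 = 1852.45.
Under uncorrelated errors the observed covariances equal the true-score covariances, so only the own-variance terms attenuate.
True-score variance = [22.6²·0.78 + 21.3²·0.65 + 17.1²·0.55] + 595.595 = 854.117 + 595.595 = 1449.71.
Reliability = 1449.71 / 1852.45 = 0.7826.

0.7826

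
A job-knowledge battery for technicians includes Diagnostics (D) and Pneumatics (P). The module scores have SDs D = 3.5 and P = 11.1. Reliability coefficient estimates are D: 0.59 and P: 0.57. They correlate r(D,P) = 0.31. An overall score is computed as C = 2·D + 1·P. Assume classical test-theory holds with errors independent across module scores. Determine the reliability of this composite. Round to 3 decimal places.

0.668

Var(C) = 2²·3.5² + 11.1² + 2·[2·3.5·11.1·0.31] = 172.21 + 48.174 = 220.384.
Because errors are independent across components, Cov(Tᵢ,Tⱼ) = Cov(Xᵢ,Xⱼ); the off-diagonal part of the true-score variance is the same as above.
True-score variance = [2²·3.5²·0.59 + 11.1²·0.57] + 48.174 = 99.1397 + 48.174 = 147.314.
Reliability = 147.314 / 220.384 = 0.668.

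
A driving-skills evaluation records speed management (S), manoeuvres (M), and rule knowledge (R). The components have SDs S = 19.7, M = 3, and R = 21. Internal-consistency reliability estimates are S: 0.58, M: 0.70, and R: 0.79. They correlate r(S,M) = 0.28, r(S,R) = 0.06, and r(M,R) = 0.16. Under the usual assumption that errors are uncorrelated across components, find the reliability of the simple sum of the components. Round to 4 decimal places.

0.7255

Var(S+M+R) = 19.7² + 3² + 21² + 2·[19.7·3·0.28 + 19.7·21·0.06 + 3·21·0.16] = 838.09 + 102.9 = 940.99.
Because errors are independent across components, Cov(Tᵢ,Tⱼ) = Cov(Xᵢ,Xⱼ); the off-diagonal part of the true-score variance is the same as above.
True-score variance = [19.7²·0.58 + 3²·0.70 + 21²·0.79] + 102.9 = 579.782 + 102.9 = 682.682.
Reliability = 682.682 / 940.99 = 0.7255.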